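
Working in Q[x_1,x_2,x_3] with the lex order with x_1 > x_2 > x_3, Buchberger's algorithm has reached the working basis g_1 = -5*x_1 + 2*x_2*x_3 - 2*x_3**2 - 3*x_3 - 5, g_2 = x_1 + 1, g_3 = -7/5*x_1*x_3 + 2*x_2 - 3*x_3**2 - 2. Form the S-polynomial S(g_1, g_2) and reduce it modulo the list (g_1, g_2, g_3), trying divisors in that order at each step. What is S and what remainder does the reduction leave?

S(g_1, g_2) = -2/5*x_2*x_3 + 2/5*x_3**2 + 3/5*x_3; remainder on division = -2/5*x_2*x_3 + 2/5*x_3**2 + 3/5*x_3.

lcm(LM(g_1), LM(g_2)) = x_1.
S = (lcm/LT(g_1))·g_1 − (lcm/LT(g_2))·g_2 = -2/5*x_2*x_3 + 2/5*x_3**2 + 3/5*x_3.
Reduce S modulo (g_1, g_2, g_3) in that order:
  leading term x_2*x_3: no divisor's leading term divides it; move -2/5*x_2*x_3 to the remainder.
  leading term x_3**2: no divisor's leading term divides it; move 2/5*x_3**2 to the remainder.
  leading term x_3: no divisor's leading term divides it; move 3/5*x_3 to the remainder.
The remainder -2/5*x_2*x_3 + 2/5*x_3**2 + 3/5*x_3 is nonzero, so it would be added as the next basis element.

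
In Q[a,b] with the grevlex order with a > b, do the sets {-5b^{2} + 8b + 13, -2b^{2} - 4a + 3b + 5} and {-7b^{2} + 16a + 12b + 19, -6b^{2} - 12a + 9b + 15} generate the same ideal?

Equality of ideals is decidable: compute both reduced Gröbner bases (unique for the ordering) and check whether they agree.
Buchberger on the first generating set:
f_1 = -5b^{2} + 8b + 13, LT = b^{2}.
f_2 = -2b^{2} - 4a + 3b + 5, LT = b^{2}.

S(f_1,f_2): lcm = b^{2}. S = -2a - \tfrac{1}{10}b - \tfrac{1}{10}.
  reduce S modulo (f_1, f_2):
  remainder -2a - \tfrac{1}{10}b - \tfrac{1}{10} ≠ 0; add g_3 = -2a - \tfrac{1}{10}b - \tfrac{1}{10} to the basis.

The other S-polynomials (S(f_1,g_3), S(f_2,g_3)) all reduce to 0 modulo the current basis, so we have a Gröbner basis.
Inter-reduce: drop elements whose leading term is divisible by another's, tail-reduce, and make monic.
Reduced Gröbner basis: {b^{2} - \tfrac{8}{5}b - \tfrac{13}{5}, a + \tfrac{1}{20}b + \tfrac{1}{20}}.

Buchberger on the second generating set:
h_1 = -7b^{2} + 16a + 12b + 19, LT = b^{2}.
h_2 = -6b^{2} - 12a + 9b + 15, LT = b^{2}.

S(h_1,h_2): lcm = b^{2}. S = -\tfrac{30}{7}a - \tfrac{3}{14}b - \tfrac{3}{14}.
  reduce S modulo (h_1, h_2):
  remainder -\tfrac{30}{7}a - \tfrac{3}{14}b - \tfrac{3}{14} ≠ 0; add k_3 = -\tfrac{30}{7}a - \tfrac{3}{14}b - \tfrac{3}{14} to the basis.

The other S-polynomials (S(h_1,k_3), S(h_2,k_3)) all reduce to 0 modulo the current basis, so we have a Gröbner basis.
Inter-reduce: drop elements whose leading term is divisible by another's, tail-reduce, and make monic.
Reduced Gröbner basis: {b^{2} - \tfrac{8}{5}b - \tfrac{13}{5}, a + \tfrac{1}{20}b + \tfrac{1}{20}}.

The two bases agree; hence the ideals are identical.

Yes, the ideals are equal.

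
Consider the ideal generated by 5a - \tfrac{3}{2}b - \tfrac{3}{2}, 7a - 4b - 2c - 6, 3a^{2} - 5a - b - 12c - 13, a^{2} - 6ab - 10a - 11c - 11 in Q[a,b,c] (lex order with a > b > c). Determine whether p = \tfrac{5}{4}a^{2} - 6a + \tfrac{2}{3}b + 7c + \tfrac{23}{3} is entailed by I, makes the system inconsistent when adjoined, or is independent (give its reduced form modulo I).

\tfrac{5}{4}a^{2} - 6a + \tfrac{2}{3}b + 7c + \tfrac{23}{3} lies in I (it reduces to 0).

First compute the reduced Gröbner basis of I by Buchberger's algorithm.
f_1 = 5a - \tfrac{3}{2}b - \tfrac{3}{2}, LT = a.
f_2 = 7a - 4b - 2c - 6, LT = a.
f_3 = 3a^{2} - 5a - b - 12c - 13, LT = a^{2}.
f_4 = a^{2} - 6ab - 10a - 11c - 11, LT = a^{2}.

S(f_1,f_2): lcm = a. S = \tfrac{19}{70}b + \tfrac{2}{7}c + \tfrac{39}{70}.
  leading term b: no divisor's leading term divides it; move \tfrac{19}{70}b to the remainder.
  leading term c: no divisor's leading term divides it; move \tfrac{2}{7}c to the remainder.
  leading term 1: no divisor's leading term divides it; move \tfrac{39}{70} to the remainder.
  remainder \tfrac{19}{70}b + \tfrac{2}{7}c + \tfrac{39}{70} ≠ 0; add h_5 = \tfrac{19}{70}b + \tfrac{2}{7}c + \tfrac{39}{70} to the basis.

S(f_1,f_3): lcm = a^{2}. S = -\tfrac{3}{10}ab + \tfrac{41}{30}a + \tfrac{1}{3}b + 4c + \tfrac{13}{3}.
  leading term ab: subtract (-\tfrac{3}{50}b)·f_1 from -\tfrac{3}{10}ab + \tfrac{41}{30}a + \tfrac{1}{3}b + 4c + \tfrac{13}{3} → \tfrac{41}{30}a - \tfrac{9}{100}b^{2} + \tfrac{73}{300}b + 4c + \tfrac{13}{3}
  leading term a: subtract (\tfrac{41}{150})·f_1 from \tfrac{41}{30}a - \tfrac{9}{100}b^{2} + \tfrac{73}{300}b + 4c + \tfrac{13}{3} → -\tfrac{9}{100}b^{2} + \tfrac{49}{75}b + 4c + \tfrac{1423}{300}
  leading term b^{2}: subtract (-\tfrac{63}{190}b)·h_5 from -\tfrac{9}{100}b^{2} + \tfrac{49}{75}b + 4c + \tfrac{1423}{300} → \tfrac{9}{95}bc + \tfrac{4777}{5700}b + 4c + \tfrac{1423}{300}
  leading term bc: subtract (\tfrac{126}{361}c)·h_5 from \tfrac{9}{95}bc + \tfrac{4777}{5700}b + 4c + \tfrac{1423}{300} → \tfrac{4777}{5700}b - \tfrac{36}{361}c^{2} + \tfrac{6869}{1805}c + \tfrac{1423}{300}
  leading term b: subtract (\tfrac{33439}{10830})·h_5 from \tfrac{4777}{5700}b - \tfrac{36}{361}c^{2} + \tfrac{6869}{1805}c + \tfrac{1423}{300} → -\tfrac{36}{361}c^{2} + \tfrac{3166}{1083}c + \tfrac{3274}{1083}
  leading term c^{2}: no divisor's leading term divides it; move -\tfrac{36}{361}c^{2} to the remainder.
  leading term c: no divisor's leading term divides it; move \tfrac{3166}{1083}c to the remainder.
  leading term 1: no divisor's leading term divides it; move \tfrac{3274}{1083} to the remainder.
  remainder -\tfrac{36}{361}c^{2} + \tfrac{3166}{1083}c + \tfrac{3274}{1083} ≠ 0; add h_6 = -\tfrac{36}{361}c^{2} + \tfrac{3166}{1083}c + \tfrac{3274}{1083} to the basis.

S(f_1,f_4): lcm = a^{2}. S = \tfrac{57}{10}ab + \tfrac{97}{10}a + 11c + 11.
  leading term ab: subtract (\tfrac{57}{50}b)·f_1 from \tfrac{57}{10}ab + \tfrac{97}{10}a + 11c + 11 → \tfrac{97}{10}a + \tfrac{171}{100}b^{2} + \tfrac{171}{100}b + 11c + 11
  leading term a: subtract (\tfrac{97}{50})·f_1 from \tfrac{97}{10}a + \tfrac{171}{100}b^{2} + \tfrac{171}{100}b + 11c + 11 → \tfrac{171}{100}b^{2} + \tfrac{231}{50}b + 11c + \tfrac{1391}{100}
  leading term b^{2}: subtract (\tfrac{63}{10}b)·h_5 from \tfrac{171}{100}b^{2} + \tfrac{231}{50}b + 11c + \tfrac{1391}{100} → -\tfrac{9}{5}bc + \tfrac{111}{100}b + 11c + \tfrac{1391}{100}
  leading term bc: subtract (-\tfrac{126}{19}c)·h_5 from -\tfrac{9}{5}bc + \tfrac{111}{100}b + 11c + \tfrac{1391}{100} → \tfrac{111}{100}b + \tfrac{36}{19}c^{2} + \tfrac{1396}{95}c + \tfrac{1391}{100}
  leading term b: subtract (\tfrac{777}{190})·h_5 from \tfrac{111}{100}b + \tfrac{36}{19}c^{2} + \tfrac{1396}{95}c + \tfrac{1391}{100} → \tfrac{36}{19}c^{2} + \tfrac{257}{19}c + \tfrac{221}{19}
  leading term c^{2}: subtract (-19)·h_6 from \tfrac{36}{19}c^{2} + \tfrac{257}{19}c + \tfrac{221}{19} → \tfrac{3937}{57}c + \tfrac{3937}{57}
  leading term c: no divisor's leading term divides it; move \tfrac{3937}{57}c to the remainder.
  leading term 1: no divisor's leading term divides it; move \tfrac{3937}{57} to the remainder.
  remainder \tfrac{3937}{57}c + \tfrac{3937}{57} ≠ 0; add h_7 = \tfrac{3937}{57}c + \tfrac{3937}{57} to the basis.

The other S-polynomials (S(f_2,f_3), S(f_2,f_4), S(f_3,f_4), S(f_1,h_5), S(f_2,h_5), S(f_3,h_5), S(f_4,h_5), S(f_1,h_6), S(f_2,h_6), S(f_3,h_6), S(f_4,h_6), S(h_5,h_6), S(f_1,h_7), S(f_2,h_7), S(f_3,h_7), S(f_4,h_7), S(h_5,h_7), S(h_6,h_7)) all reduce to 0 modulo the current basis, so we have a Gröbner basis.
Inter-reduce: drop elements whose leading term is divisible by another's, tail-reduce, and make monic.
Reduced Gröbner basis: {a, b + 1, c + 1}.
Label its elements g_1 = a, g_2 = b + 1, g_3 = c + 1.

Reduce p = \tfrac{5}{4}a^{2} - 6a + \tfrac{2}{3}b + 7c + \tfrac{23}{3} modulo G:
  leading term a^{2}: subtract (\tfrac{5}{4}a)·g_1 from \tfrac{5}{4}a^{2} - 6a + \tfrac{2}{3}b + 7c + \tfrac{23}{3} → -6a + \tfrac{2}{3}b + 7c + \tfrac{23}{3}
  leading term a: subtract (-6)·g_1 from -6a + \tfrac{2}{3}b + 7c + \tfrac{23}{3} → \tfrac{2}{3}b + 7c + \tfrac{23}{3}
  leading term b: subtract (\tfrac{2}{3})·g_2 from \tfrac{2}{3}b + 7c + \tfrac{23}{3} → 7c + 7
  leading term c: subtract (7)·g_3 from 7c + 7 → 0
  normal form = 0.
Since the normal form is 0, p ∈ I.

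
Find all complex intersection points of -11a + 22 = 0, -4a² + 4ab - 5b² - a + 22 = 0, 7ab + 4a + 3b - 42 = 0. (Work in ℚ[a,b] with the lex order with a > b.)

{(2, 2)}

Compute a lex Gröbner basis by Buchberger's algorithm.
f_1 = -11a + 22, LT = a.
f_2 = -4a² + 4ab - a - 5b² + 22, LT = a².
f_3 = 7ab + 4a + 3b - 42, LT = ab.

S(f_1,f_2): lcm = a². S = ab - 9/4a - 5/4b² + 11/2.
  leading term ab: subtract (-1/11b)·f_1 from ab - 9/4a - 5/4b² + 11/2 → -9/4a - 5/4b² + 2b + 11/2
  leading term a: subtract (9/44)·f_1 from -9/4a - 5/4b² + 2b + 11/2 → -5/4b² + 2b + 1
  leading term b²: no divisor's leading term divides it; move -5/4b² to the remainder.
  leading term b: no divisor's leading term divides it; move 2b to the remainder.
  leading term 1: no divisor's leading term divides it; move 1 to the remainder.
  remainder -5/4b² + 2b + 1 ≠ 0; add h_4 = -5/4b² + 2b + 1 to the basis.

S(f_1,f_3): lcm = ab. S = -4/7a - 17/7b + 6.
  leading term a: subtract (4/77)·f_1 from -4/7a - 17/7b + 6 → -17/7b + 34/7
  leading term b: no divisor's leading term divides it; move -17/7b to the remainder.
  leading term 1: no divisor's leading term divides it; move 34/7 to the remainder.
  remainder -17/7b + 34/7 ≠ 0; add h_5 = -17/7b + 34/7 to the basis.

The other S-polynomials (S(f_2,f_3), S(f_1,h_4), S(f_2,h_4), S(f_3,h_4), S(f_1,h_5), S(f_2,h_5), S(f_3,h_5), S(h_4,h_5)) all reduce to 0 modulo the current basis, so we have a Gröbner basis.
Inter-reduce: drop elements whose leading term is divisible by another's, tail-reduce, and make monic.
Reduced Gröbner basis: {a - 2, b - 2}.

The lex basis is triangular: the last element involves only b. Solving b - 2 = 0 gives b ∈ {2}; substituting each value into the earlier elements determines the remaining variables.
  b = 2: the earlier basis element becomes a - 2 = 0, giving a = 2 — point (2, 2).
Check: every point annihilates each of the original generators.
This is the nonlinear analogue of row-reducing a linear system.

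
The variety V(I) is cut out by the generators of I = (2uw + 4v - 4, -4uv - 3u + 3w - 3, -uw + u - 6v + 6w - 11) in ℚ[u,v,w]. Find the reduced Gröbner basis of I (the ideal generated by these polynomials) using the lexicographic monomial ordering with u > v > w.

f_1 = 2uw + 4v - 4, LT = uw.
f_2 = -4uv - 3u + 3w - 3, LT = uv.
f_3 = -uw + u - 6v + 6w - 11, LT = uw.

S(f_1,f_2): lcm = uvw. S = -¾uw + 2v² - 2v + ¾w² - ¾w.
  leading term uw: subtract (-⅜)·f_1 from -¾uw + 2v² - 2v + ¾w² - ¾w → 2v² - ½v + ¾w² - ¾w - 3/2
  leading term v²: no divisor's leading term divides it; move 2v² to the remainder.
  leading term v: no divisor's leading term divides it; move -½v to the remainder.
  leading term w²: no divisor's leading term divides it; move ¾w² to the remainder.
  leading term w: no divisor's leading term divides it; move -¾w to the remainder.
  leading term 1: no divisor's leading term divides it; move -3/2 to the remainder.
  remainder 2v² - ½v + ¾w² - ¾w - 3/2 ≠ 0; add g_4 = 2v² - ½v + ¾w² - ¾w - 3/2 to the basis.

S(f_1,f_3): lcm = uw. S = u - 4v + 6w - 13.
  leading term u: no divisor's leading term divides it; move u to the remainder.
  leading term v: no divisor's leading term divides it; move -4v to the remainder.
  leading term w: no divisor's leading term divides it; move 6w to the remainder.
  leading term 1: no divisor's leading term divides it; move -13 to the remainder.
  remainder u - 4v + 6w - 13 ≠ 0; add g_5 = u - 4v + 6w - 13 to the basis.

S(f_2,f_3): lcm = uvw. S = uv + ¾uw - 6v² + 6vw - 11v - ¾w² + ¾w.
  leading term uv: subtract (-¼)·f_2 from uv + ¾uw - 6v² + 6vw - 11v - ¾w² + ¾w → ¾uw - ¾u - 6v² + 6vw - 11v - ¾w² + 3/2w - ¾
  leading term uw: subtract (⅜)·f_1 from ¾uw - ¾u - 6v² + 6vw - 11v - ¾w² + 3/2w - ¾ → -¾u - 6v² + 6vw - 25/2v - ¾w² + 3/2w + ¾
  leading term u: subtract (-¾)·g_5 from -¾u - 6v² + 6vw - 25/2v - ¾w² + 3/2w + ¾ → -6v² + 6vw - 31/2v - ¾w² + 6w - 9
  leading term v²: subtract (-3)·g_4 from -6v² + 6vw - 31/2v - ¾w² + 6w - 9 → 6vw - 17v + 3/2w² + 15/4w - 27/2
  leading term vw: no divisor's leading term divides it; move 6vw to the remainder.
  leading term v: no divisor's leading term divides it; move -17v to the remainder.
  leading term w²: no divisor's leading term divides it; move 3/2w² to the remainder.
  leading term w: no divisor's leading term divides it; move 15/4w to the remainder.
  leading term 1: no divisor's leading term divides it; move -27/2 to the remainder.
  remainder 6vw - 17v + 3/2w² + 15/4w - 27/2 ≠ 0; add g_6 = 6vw - 17v + 3/2w² + 15/4w - 27/2 to the basis.

S(f_1,g_5): lcm = uw. S = 4vw + 2v - 6w² + 13w - 2.
  leading term vw: subtract (⅔)·g_6 from 4vw + 2v - 6w² + 13w - 2 → 40/3v - 7w² + 21/2w + 7
  leading term v: no divisor's leading term divides it; move 40/3v to the remainder.
  leading term w²: no divisor's leading term divides it; move -7w² to the remainder.
  leading term w: no divisor's leading term divides it; move 21/2w to the remainder.
  leading term 1: no divisor's leading term divides it; move 7 to the remainder.
  remainder 40/3v - 7w² + 21/2w + 7 ≠ 0; add g_7 = 40/3v - 7w² + 21/2w + 7 to the basis.

S(g_4,g_6): lcm = v²w. S = 17/6v² - ¼vw² - ⅞vw + 9/4v + ⅜w³ - ⅜w² - ¾w.
  leading term v²: subtract (17/12)·g_4 from 17/6v² - ¼vw² - ⅞vw + 9/4v + ⅜w³ - ⅜w² - ¾w → -¼vw² - ⅞vw + 71/24v + ⅜w³ - 23/16w² + 5/16w + 17/8
  leading term vw²: subtract (-1/24w)·g_6 from -¼vw² - ⅞vw + 71/24v + ⅜w³ - 23/16w² + 5/16w + 17/8 → -19/12vw + 71/24v + 7/16w³ - 41/32w² - ¼w + 17/8
  leading term vw: subtract (-19/72)·g_6 from -19/12vw + 71/24v + 7/16w³ - 41/32w² - ¼w + 17/8 → -55/36v + 7/16w³ - 85/96w² + 71/96w - 23/16
  leading term v: subtract (-11/96)·g_7 from -55/36v + 7/16w³ - 85/96w² + 71/96w - 23/16 → 7/16w³ - 27/16w² + 373/192w - 61/96
  leading term w³: no divisor's leading term divides it; move 7/16w³ to the remainder.
  leading term w²: no divisor's leading term divides it; move -27/16w² to the remainder.
  leading term w: no divisor's leading term divides it; move 373/192w to the remainder.
  leading term 1: no divisor's leading term divides it; move -61/96 to the remainder.
  remainder 7/16w³ - 27/16w² + 373/192w - 61/96 ≠ 0; add g_8 = 7/16w³ - 27/16w² + 373/192w - 61/96 to the basis.

The other S-polynomials (S(f_1,g_4), S(f_2,g_4), S(f_3,g_4), S(f_2,g_5), S(f_3,g_5), S(g_4,g_5), S(f_1,g_6), S(f_2,g_6), S(f_3,g_6), S(g_5,g_6), S(f_1,g_7), S(f_2,g_7), S(f_3,g_7), S(g_4,g_7), S(g_5,g_7), S(g_6,g_7), S(f_1,g_8), S(f_2,g_8), S(f_3,g_8), S(g_4,g_8), S(g_5,g_8), S(g_6,g_8), S(g_7,g_8)) all reduce to 0 modulo the current basis, so we have a Gröbner basis.
Inter-reduce: drop elements whose leading term is divisible by another's, tail-reduce, and make monic.

G = {u - 21/10w² + 183/20w - 109/10, v - 21/40w² + 63/80w + 21/40, w³ - 27/7w² + 373/84w - 61/42}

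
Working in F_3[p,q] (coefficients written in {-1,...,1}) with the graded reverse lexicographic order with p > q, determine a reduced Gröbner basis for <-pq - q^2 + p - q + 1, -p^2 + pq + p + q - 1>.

G = {q^3 - q^2 + p + 1, p^2 + q^2 + p, pq + q^2 - p + q - 1}

f_1 = -pq - q^2 + p - q + 1, LT = pq.
f_2 = -p^2 + pq + p + q - 1, LT = p^2.

S(f_1,f_2): lcm = p^2q. S = -pq^2 - p^2 - pq + q^2 - p - q.
  leading term pq^2: subtract (q)·f_1 from -pq^2 - p^2 - pq + q^2 - p - q → q^3 - p^2 + pq - q^2 - p + q
  leading term q^3: no divisor's leading term divides it; move q^3 to the remainder.
  leading term p^2: subtract (1)·f_2 from -p^2 + pq - q^2 - p + q → -q^2 + p + 1
  leading term q^2: no divisor's leading term divides it; move -q^2 to the remainder.
  leading term p: no divisor's leading term divides it; move p to the remainder.
  leading term 1: no divisor's leading term divides it; move 1 to the remainder.
  remainder q^3 - q^2 + p + 1 ≠ 0; add g_3 = q^3 - q^2 + p + 1 to the basis.

The other S-polynomials (S(f_1,g_3), S(f_2,g_3)) all reduce to 0 modulo the current basis, so we have a Gröbner basis.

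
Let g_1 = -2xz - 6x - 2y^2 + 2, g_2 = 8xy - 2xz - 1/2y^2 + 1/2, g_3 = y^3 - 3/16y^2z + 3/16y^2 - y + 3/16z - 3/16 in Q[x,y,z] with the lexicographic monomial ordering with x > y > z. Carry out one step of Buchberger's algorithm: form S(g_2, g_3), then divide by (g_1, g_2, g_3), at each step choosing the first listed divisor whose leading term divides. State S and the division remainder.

S(g_2, g_3) = -1/16xy^2z - 3/16xy^2 + xy - 3/16xz + 3/16x - 1/16y^4 + 1/16y^2; remainder on division = 0.

lcm(LM(g_2), LM(g_3)) = xy^3.
S = (lcm/LT(g_2))·g_2 − (lcm/LT(g_3))·g_3 = -1/16xy^2z - 3/16xy^2 + xy - 3/16xz + 3/16x - 1/16y^4 + 1/16y^2.
Reduce S modulo (g_1, g_2, g_3) in that order:
  leading term xy^2z: subtract (1/32y^2)·g_1 from -1/16xy^2z - 3/16xy^2 + xy - 3/16xz + 3/16x - 1/16y^4 + 1/16y^2 → xy - 3/16xz + 3/16x
  leading term xy: subtract (1/8)·g_2 from xy - 3/16xz + 3/16x → 1/16xz + 3/16x + 1/16y^2 - 1/16
  leading term xz: subtract (-1/32)·g_1 from 1/16xz + 3/16x + 1/16y^2 - 1/16 → 0
The remainder is 0, so this S-polynomial contributes no new basis element.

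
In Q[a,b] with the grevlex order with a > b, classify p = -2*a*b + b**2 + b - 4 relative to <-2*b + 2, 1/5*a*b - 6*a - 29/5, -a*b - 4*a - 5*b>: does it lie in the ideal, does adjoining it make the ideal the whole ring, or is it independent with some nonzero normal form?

First compute the reduced Gröbner basis of I by Buchberger's algorithm.
f_1 = -2*b + 2, LT = b.
f_2 = 1/5*a*b - 6*a - 29/5, LT = a*b.
f_3 = -a*b - 4*a - 5*b, LT = a*b.

S(f_1,f_2): lcm = a*b. S = 29*a + 29.
  leading term a: no divisor's leading term divides it; move 29*a to the remainder.
  leading term 1: no divisor's leading term divides it; move 29 to the remainder.
  remainder 29*a + 29 ≠ 0; add h_4 = 29*a + 29 to the basis.

The other S-polynomials (S(f_1,f_3), S(f_2,f_3), S(f_1,h_4), S(f_2,h_4), S(f_3,h_4)) all reduce to 0 modulo the current basis, so we have a Gröbner basis.
Inter-reduce: drop elements whose leading term is divisible by another's, tail-reduce, and make monic.
Reduced Gröbner basis: {a + 1, b - 1}.
Label its elements g_1 = a + 1, g_2 = b - 1.

Reduce p = -2*a*b + b**2 + b - 4 modulo G:
  leading term a*b: subtract (-2*b)·g_1 from -2*a*b + b**2 + b - 4 → b**2 + 3*b - 4
  leading term b**2: subtract (b)·g_2 from b**2 + 3*b - 4 → 4*b - 4
  leading term b: subtract (4)·g_2 from 4*b - 4 → 0
  normal form = 0.
Since the normal form is 0, p ∈ I.

-2*a*b + b**2 + b - 4 lies in I (it reduces to 0).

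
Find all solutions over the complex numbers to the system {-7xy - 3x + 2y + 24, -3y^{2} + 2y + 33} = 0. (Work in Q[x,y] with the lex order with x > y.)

{(-1, -3), (47/43, 11/3)}

Compute a lex Gröbner basis by Buchberger's algorithm.
f_1 = -7xy - 3x + 2y + 24, LT = xy.
f_2 = -3y^{2} + 2y + 33, LT = y^{2}.

S(f_1,f_2): lcm = xy^{2}. S = \tfrac{23}{21}xy + 11x - \tfrac{2}{7}y^{2} - \tfrac{24}{7}y.
  leading term xy: subtract (-\tfrac{23}{147})·f_1 from \tfrac{23}{21}xy + 11x - \tfrac{2}{7}y^{2} - \tfrac{24}{7}y → \tfrac{516}{49}x - \tfrac{2}{7}y^{2} - \tfrac{458}{147}y + \tfrac{184}{49}
  leading term x: no divisor's leading term divides it; move \tfrac{516}{49}x to the remainder.
  leading term y^{2}: subtract (\tfrac{2}{21})·f_2 from -\tfrac{2}{7}y^{2} - \tfrac{458}{147}y + \tfrac{184}{49} → -\tfrac{162}{49}y + \tfrac{30}{49}
  leading term y: no divisor's leading term divides it; move -\tfrac{162}{49}y to the remainder.
  leading term 1: no divisor's leading term divides it; move \tfrac{30}{49} to the remainder.
  remainder \tfrac{516}{49}x - \tfrac{162}{49}y + \tfrac{30}{49} ≠ 0; add h_3 = \tfrac{516}{49}x - \tfrac{162}{49}y + \tfrac{30}{49} to the basis.

The other S-polynomials (S(f_1,h_3), S(f_2,h_3)) all reduce to 0 modulo the current basis, so we have a Gröbner basis.
Inter-reduce: drop elements whose leading term is divisible by another's, tail-reduce, and make monic.
Reduced Gröbner basis: {x - \tfrac{27}{86}y + \tfrac{5}{86}, y^{2} - \tfrac{2}{3}y - 11}.

The lex basis is triangular: the last element involves only y. Solving y^{2} - \tfrac{2}{3}y - 11 = 0 gives y ∈ {-3, 11/3}; substituting each value into the earlier elements determines the remaining variables.
  y = -3: the earlier basis element becomes x + 1 = 0, giving x = -1 — point (-1, -3).
  y = 11/3: the earlier basis element becomes x - \tfrac{47}{43} = 0, giving x = 47/43 — point (47/43, 11/3).
Each listed point satisfies every original equation (direct substitution).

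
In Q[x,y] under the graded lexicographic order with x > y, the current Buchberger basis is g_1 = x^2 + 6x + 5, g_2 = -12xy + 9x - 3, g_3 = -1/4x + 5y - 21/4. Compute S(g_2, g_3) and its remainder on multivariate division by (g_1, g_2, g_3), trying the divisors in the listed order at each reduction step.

S(g_2, g_3) = 20y^2 - 3/4x - 21y + 1/4; remainder on division = 20y^2 - 36y + 16.

lcm(LM(g_2), LM(g_3)) = xy.
S = (lcm/LT(g_2))·g_2 − (lcm/LT(g_3))·g_3 = 20y^2 - 3/4x - 21y + 1/4.
Reduce S modulo (g_1, g_2, g_3) in that order:
  leading term y^2: no divisor's leading term divides it; move 20y^2 to the remainder.
  leading term x: subtract (3)·g_3 from -3/4x - 21y + 1/4 → -36y + 16
  leading term y: no divisor's leading term divides it; move -36y to the remainder.
  leading term 1: no divisor's leading term divides it; move 16 to the remainder.
The remainder 20y^2 - 36y + 16 is nonzero, so it would be added as the next basis element.
This is the inner loop of Buchberger's algorithm — each nonzero remainder becomes a new basis element.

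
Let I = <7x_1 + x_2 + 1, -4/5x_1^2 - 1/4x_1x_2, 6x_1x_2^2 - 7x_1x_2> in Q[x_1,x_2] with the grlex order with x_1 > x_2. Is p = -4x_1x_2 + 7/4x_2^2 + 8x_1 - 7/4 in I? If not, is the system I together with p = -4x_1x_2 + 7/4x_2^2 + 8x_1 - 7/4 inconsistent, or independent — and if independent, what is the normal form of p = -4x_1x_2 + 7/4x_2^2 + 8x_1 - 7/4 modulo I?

-4x_1x_2 + 7/4x_2^2 + 8x_1 - 7/4 lies in I (it reduces to 0).

First compute the reduced Gröbner basis of I by Buchberger's algorithm.
f_1 = 7x_1 + x_2 + 1, LT = x_1.
f_2 = -4/5x_1^2 - 1/4x_1x_2, LT = x_1^2.
f_3 = 6x_1x_2^2 - 7x_1x_2, LT = x_1x_2^2.

S(f_1,f_2): lcm = x_1^2. S = -19/112x_1x_2 + 1/7x_1.
  leading term x_1x_2: subtract (-19/784x_2)·f_1 from -19/112x_1x_2 + 1/7x_1 → 19/784x_2^2 + 1/7x_1 + 19/784x_2
  leading term x_2^2: no divisor's leading term divides it; move 19/784x_2^2 to the remainder.
  leading term x_1: subtract (1/49)·f_1 from 1/7x_1 + 19/784x_2 → 3/784x_2 - 1/49
  leading term x_2: no divisor's leading term divides it; move 3/784x_2 to the remainder.
  leading term 1: no divisor's leading term divides it; move -1/49 to the remainder.
  remainder 19/784x_2^2 + 3/784x_2 - 1/49 ≠ 0; add h_4 = 19/784x_2^2 + 3/784x_2 - 1/49 to the basis.

S(f_1,f_3): lcm = x_1x_2^2. S = 1/7x_2^3 + 7/6x_1x_2 + 1/7x_2^2.
  leading term x_2^3: subtract (112/19x_2)·h_4 from 1/7x_2^3 + 7/6x_1x_2 + 1/7x_2^2 → 7/6x_1x_2 + 16/133x_2^2 + 16/133x_2
  leading term x_1x_2: subtract (1/6x_2)·f_1 from 7/6x_1x_2 + 16/133x_2^2 + 16/133x_2 → -37/798x_2^2 - 37/798x_2
  leading term x_2^2: subtract (-2072/1083)·h_4 from -37/798x_2^2 - 37/798x_2 → -296/7581x_2 - 296/7581
  leading term x_2: no divisor's leading term divides it; move -296/7581x_2 to the remainder.
  leading term 1: no divisor's leading term divides it; move -296/7581 to the remainder.
  remainder -296/7581x_2 - 296/7581 ≠ 0; add h_5 = -296/7581x_2 - 296/7581 to the basis.

S(f_2,f_3): lcm = x_1^2x_2^2. S = 5/16x_1x_2^3 + 7/6x_1^2x_2.
  leading term x_1x_2^3: subtract (5/112x_2^3)·f_1 from 5/16x_1x_2^3 + 7/6x_1^2x_2 → -5/112x_2^4 + 7/6x_1^2x_2 - 5/112x_2^3
  leading term x_2^4: subtract (-35/19x_2^2)·h_4 from -5/112x_2^4 + 7/6x_1^2x_2 - 5/112x_2^3 → 7/6x_1^2x_2 - 5/133x_2^3 - 5/133x_2^2
  leading term x_1^2x_2: subtract (1/6x_1x_2)·f_1 from 7/6x_1^2x_2 - 5/133x_2^3 - 5/133x_2^2 → -1/6x_1x_2^2 - 5/133x_2^3 - 1/6x_1x_2 - 5/133x_2^2
  leading term x_1x_2^2: subtract (-1/42x_2^2)·f_1 from -1/6x_1x_2^2 - 5/133x_2^3 - 1/6x_1x_2 - 5/133x_2^2 → -11/798x_2^3 - 1/6x_1x_2 - 11/798x_2^2
  leading term x_2^3: subtract (-616/1083x_2)·h_4 from -11/798x_2^3 - 1/6x_1x_2 - 11/798x_2^2 → -1/6x_1x_2 - 88/7581x_2^2 - 88/7581x_2
  leading term x_1x_2: subtract (-1/42x_2)·f_1 from -1/6x_1x_2 - 88/7581x_2^2 - 88/7581x_2 → 185/15162x_2^2 + 185/15162x_2
  leading term x_2^2: subtract (10360/20577)·h_4 from 185/15162x_2^2 + 185/15162x_2 → 1480/144039x_2 + 1480/144039
  leading term x_2: subtract (-5/19)·h_5 from 1480/144039x_2 + 1480/144039 → 0
  remainder 0.

S(f_1,h_4): leading monomials are coprime, so the S-polynomial reduces to 0 (Buchberger's first criterion).
S(f_2,h_4): leading monomials are coprime, so the S-polynomial reduces to 0 (Buchberger's first criterion).
S(f_3,h_4): lcm = x_1x_2^2. S = -151/114x_1x_2 + 16/19x_1.
  leading term x_1x_2: subtract (-151/798x_2)·f_1 from -151/114x_1x_2 + 16/19x_1 → 151/798x_2^2 + 16/19x_1 + 151/798x_2
  leading term x_2^2: subtract (8456/1083)·h_4 from 151/798x_2^2 + 16/19x_1 + 151/798x_2 → 16/19x_1 + 1208/7581x_2 + 1208/7581
  leading term x_1: subtract (16/133)·f_1 from 16/19x_1 + 1208/7581x_2 + 1208/7581 → 296/7581x_2 + 296/7581
  leading term x_2: subtract (-1)·h_5 from 296/7581x_2 + 296/7581 → 0
  remainder 0.

S(f_1,h_5): leading monomials are coprime, so the S-polynomial reduces to 0 (Buchberger's first criterion).
S(f_2,h_5): leading monomials are coprime, so the S-polynomial reduces to 0 (Buchberger's first criterion).
S(f_3,h_5): lcm = x_1x_2^2. S = -13/6x_1x_2.
  leading term x_1x_2: subtract (-13/42x_2)·f_1 from -13/6x_1x_2 → 13/42x_2^2 + 13/42x_2
  leading term x_2^2: subtract (728/57)·h_4 from 13/42x_2^2 + 13/42x_2 → 104/399x_2 + 104/399
  leading term x_2: subtract (-247/37)·h_5 from 104/399x_2 + 104/399 → 0
  remainder 0.

S(h_4,h_5): lcm = x_2^2. S = -16/19x_2 - 16/19.
  leading term x_2: subtract (798/37)·h_5 from -16/19x_2 - 16/19 → 0
  remainder 0.

Every S-polynomial of the final basis reduces to 0, so we have a Gröbner basis.
Inter-reduce: drop elements whose leading term is divisible by another's, tail-reduce, and make monic.
Reduced Gröbner basis: {x_1, x_2 + 1}.
Label its elements g_1 = x_1, g_2 = x_2 + 1.

Reduce p = -4x_1x_2 + 7/4x_2^2 + 8x_1 - 7/4 modulo G:
  leading term x_1x_2: subtract (-4x_2)·g_1 from -4x_1x_2 + 7/4x_2^2 + 8x_1 - 7/4 → 7/4x_2^2 + 8x_1 - 7/4
  leading term x_2^2: subtract (7/4x_2)·g_2 from 7/4x_2^2 + 8x_1 - 7/4 → 8x_1 - 7/4x_2 - 7/4
  leading term x_1: subtract (8)·g_1 from 8x_1 - 7/4x_2 - 7/4 → -7/4x_2 - 7/4
  leading term x_2: subtract (-7/4)·g_2 from -7/4x_2 - 7/4 → 0
  normal form = 0.
Since the normal form is 0, p ∈ I.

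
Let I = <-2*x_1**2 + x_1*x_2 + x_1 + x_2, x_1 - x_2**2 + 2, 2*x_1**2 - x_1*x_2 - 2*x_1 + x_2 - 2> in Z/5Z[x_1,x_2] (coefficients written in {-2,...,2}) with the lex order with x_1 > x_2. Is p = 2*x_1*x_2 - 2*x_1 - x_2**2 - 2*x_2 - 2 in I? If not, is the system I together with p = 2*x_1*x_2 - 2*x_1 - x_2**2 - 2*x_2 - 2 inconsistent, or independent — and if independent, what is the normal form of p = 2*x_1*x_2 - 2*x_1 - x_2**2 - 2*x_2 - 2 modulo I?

Adjoining 2*x_1*x_2 - 2*x_1 - x_2**2 - 2*x_2 - 2 makes the ideal the whole ring: the system is inconsistent.

First compute the reduced Gröbner basis of I by Buchberger's algorithm.
f_1 = -2*x_1**2 + x_1*x_2 + x_1 + x_2, LT = x_1**2.
f_2 = x_1 - x_2**2 + 2, LT = x_1.
f_3 = 2*x_1**2 - x_1*x_2 - 2*x_1 + x_2 - 2, LT = x_1**2.

S(f_1,f_2): lcm = x_1**2. S = x_1*x_2**2 + 2*x_1*x_2 + 2*x_2.
  leading term x_1*x_2**2: subtract (x_2**2)·f_2 from x_1*x_2**2 + 2*x_1*x_2 + 2*x_2 → 2*x_1*x_2 + x_2**4 - 2*x_2**2 + 2*x_2
  leading term x_1*x_2: subtract (2*x_2)·f_2 from 2*x_1*x_2 + x_2**4 - 2*x_2**2 + 2*x_2 → x_2**4 + 2*x_2**3 - 2*x_2**2 - 2*x_2
  leading term x_2**4: no divisor's leading term divides it; move x_2**4 to the remainder.
  leading term x_2**3: no divisor's leading term divides it; move 2*x_2**3 to the remainder.
  leading term x_2**2: no divisor's leading term divides it; move -2*x_2**2 to the remainder.
  leading term x_2: no divisor's leading term divides it; move -2*x_2 to the remainder.
  remainder x_2**4 + 2*x_2**3 - 2*x_2**2 - 2*x_2 ≠ 0; add h_4 = x_2**4 + 2*x_2**3 - 2*x_2**2 - 2*x_2 to the basis.

S(f_1,f_3): lcm = x_1**2. S = -2*x_1 - x_2 + 1.
  leading term x_1: subtract (-2)·f_2 from -2*x_1 - x_2 + 1 → -2*x_2**2 - x_2
  leading term x_2**2: no divisor's leading term divides it; move -2*x_2**2 to the remainder.
  leading term x_2: no divisor's leading term divides it; move -x_2 to the remainder.
  remainder -2*x_2**2 - x_2 ≠ 0; add h_5 = -2*x_2**2 - x_2 to the basis.

The other S-polynomials (S(f_2,f_3), S(f_1,h_4), S(f_2,h_4), S(f_3,h_4), S(f_1,h_5), S(f_2,h_5), S(f_3,h_5), S(h_4,h_5)) all reduce to 0 modulo the current basis, so we have a Gröbner basis.
Inter-reduce: drop elements whose leading term is divisible by another's, tail-reduce, and make monic.
Reduced Gröbner basis: {x_1 - 2*x_2 + 2, x_2**2 - 2*x_2}.
Label its elements g_1 = x_1 - 2*x_2 + 2, g_2 = x_2**2 - 2*x_2.

Reduce p = 2*x_1*x_2 - 2*x_1 - x_2**2 - 2*x_2 - 2 modulo G:
  leading term x_1*x_2: subtract (2*x_2)·g_1 from 2*x_1*x_2 - 2*x_1 - x_2**2 - 2*x_2 - 2 → -2*x_1 - 2*x_2**2 - x_2 - 2
  leading term x_1: subtract (-2)·g_1 from -2*x_1 - 2*x_2**2 - x_2 - 2 → -2*x_2**2 + 2
  leading term x_2**2: subtract (-2)·g_2 from -2*x_2**2 + 2 → x_2 + 2
  leading term x_2: no divisor's leading term divides it; move x_2 to the remainder.
  leading term 1: no divisor's leading term divides it; move 2 to the remainder.
  normal form = x_2 + 2.
The normal form is nonzero, so p ∉ I. Since p minus its normal form lies in I, I + (p) = I + (r) where r = x_2 + 2; decide whether this ideal is the whole ring.
Run Buchberger on G together with r (pairs among the g_i already reduce to 0 since G is a Gröbner basis):
g_1 = x_1 - 2*x_2 + 2, LT = x_1.
g_2 = x_2**2 - 2*x_2, LT = x_2**2.
r = x_2 + 2, LT = x_2.

S(g_2,r): lcm = x_2**2. S = x_2.
  leading term x_2: subtract (1)·r from x_2 → -2
  leading term 1: no divisor's leading term divides it; move -2 to the remainder.
  remainder -2 ≠ 0; add m_4 = -2 to the basis.

The other S-polynomials (S(g_1,g_2), S(g_1,r), S(g_1,m_4), S(g_2,m_4), S(r,m_4)) all reduce to 0 modulo the current basis, so we have a Gröbner basis.
Inter-reduce: drop elements whose leading term is divisible by another's, tail-reduce, and make monic.
Reduced Gröbner basis: {1}.
The reduced Gröbner basis of I + (p) is {1}: the ideal is the whole ring, so the enlarged system has no common solution — adjoining p is inconsistent.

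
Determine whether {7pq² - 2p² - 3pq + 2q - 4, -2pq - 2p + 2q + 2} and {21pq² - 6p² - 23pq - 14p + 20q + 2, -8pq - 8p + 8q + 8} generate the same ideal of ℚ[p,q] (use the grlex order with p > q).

Yes, the ideals are equal.

For a fixed monomial order, each ideal has a unique reduced Gröbner basis; comparing bases decides equality.
Buchberger on the first generating set:
f_1 = 7pq² - 2p² - 3pq + 2q - 4, LT = pq².
f_2 = -2pq - 2p + 2q + 2, LT = pq.

S(f_1,f_2): lcm = pq². S = -2/7p² - 10/7pq + q² + 9/7q - 4/7.
  leading term p²: no divisor's leading term divides it; move -2/7p² to the remainder.
  leading term pq: subtract (5/7)·f_2 from -10/7pq + q² + 9/7q - 4/7 → q² + 10/7p - 1/7q - 2
  leading term q²: no divisor's leading term divides it; move q² to the remainder.
  leading term p: no divisor's leading term divides it; move 10/7p to the remainder.
  leading term q: no divisor's leading term divides it; move -1/7q to the remainder.
  leading term 1: no divisor's leading term divides it; move -2 to the remainder.
  remainder -2/7p² + q² + 10/7p - 1/7q - 2 ≠ 0; add g_3 = -2/7p² + q² + 10/7p - 1/7q - 2 to the basis.

S(f_1,g_3): lcm = p²q². S = 7/2q⁴ - 2/7p³ - 3/7p²q + 5pq² - ½q³ + 2/7pq - 7q² - 4/7p.
  leading term q⁴: no divisor's leading term divides it; move 7/2q⁴ to the remainder.
  leading term p³: subtract (p)·g_3 from -2/7p³ - 3/7p²q + 5pq² - ½q³ + 2/7pq - 7q² - 4/7p → -3/7p²q + 4pq² - ½q³ - 10/7p² + 3/7pq - 7q² + 10/7p
  leading term p²q: subtract (3/14p)·f_2 from -3/7p²q + 4pq² - ½q³ - 10/7p² + 3/7pq - 7q² + 10/7p → 4pq² - ½q³ - p² - 7q² + p
  leading term pq²: subtract (4/7)·f_1 from 4pq² - ½q³ - p² - 7q² + p → -½q³ + 1/7p² + 12/7pq - 7q² + p - 8/7q + 16/7
  leading term q³: no divisor's leading term divides it; move -½q³ to the remainder.
  leading term p²: subtract (-½)·g_3 from 1/7p² + 12/7pq - 7q² + p - 8/7q + 16/7 → 12/7pq - 13/2q² + 12/7p - 17/14q + 9/7
  leading term pq: subtract (-6/7)·f_2 from 12/7pq - 13/2q² + 12/7p - 17/14q + 9/7 → -13/2q² + ½q + 3
  leading term q²: no divisor's leading term divides it; move -13/2q² to the remainder.
  leading term q: no divisor's leading term divides it; move ½q to the remainder.
  leading term 1: no divisor's leading term divides it; move 3 to the remainder.
  remainder 7/2q⁴ - ½q³ - 13/2q² + ½q + 3 ≠ 0; add g_4 = 7/2q⁴ - ½q³ - 13/2q² + ½q + 3 to the basis.

S(f_2,g_3): lcm = p²q. S = 7/2q³ + p² + 4pq - ½q² - p - 7q.
  leading term q³: no divisor's leading term divides it; move 7/2q³ to the remainder.
  leading term p²: subtract (-7/2)·g_3 from p² + 4pq - ½q² - p - 7q → 4pq + 3q² + 4p - 15/2q - 7
  leading term pq: subtract (-2)·f_2 from 4pq + 3q² + 4p - 15/2q - 7 → 3q² - 7/2q - 3
  leading term q²: no divisor's leading term divides it; move 3q² to the remainder.
  leading term q: no divisor's leading term divides it; move -7/2q to the remainder.
  leading term 1: no divisor's leading term divides it; move -3 to the remainder.
  remainder 7/2q³ + 3q² - 7/2q - 3 ≠ 0; add g_5 = 7/2q³ + 3q² - 7/2q - 3 to the basis.

The other S-polynomials (S(f_1,g_4), S(f_2,g_4), S(g_3,g_4), S(f_1,g_5), S(f_2,g_5), S(g_3,g_5), S(g_4,g_5)) all reduce to 0 modulo the current basis, so we have a Gröbner basis.
Inter-reduce: drop elements whose leading term is divisible by another's, tail-reduce, and make monic.
Reduced Gröbner basis: {q³ + 6/7q² - q - 6/7, p² - 7/2q² - 5p + ½q + 7, pq + p - q - 1}.

Buchberger on the second generating set:
h_1 = 21pq² - 6p² - 23pq - 14p + 20q + 2, LT = pq².
h_2 = -8pq - 8p + 8q + 8, LT = pq.

S(h_1,h_2): lcm = pq². S = -2/7p² - 44/21pq + q² - ⅔p + 41/21q + 2/21.
  leading term p²: no divisor's leading term divides it; move -2/7p² to the remainder.
  leading term pq: subtract (11/42)·h_2 from -44/21pq + q² - ⅔p + 41/21q + 2/21 → q² + 10/7p - 1/7q - 2
  leading term q²: no divisor's leading term divides it; move q² to the remainder.
  leading term p: no divisor's leading term divides it; move 10/7p to the remainder.
  leading term q: no divisor's leading term divides it; move -1/7q to the remainder.
  leading term 1: no divisor's leading term divides it; move -2 to the remainder.
  remainder -2/7p² + q² + 10/7p - 1/7q - 2 ≠ 0; add k_3 = -2/7p² + q² + 10/7p - 1/7q - 2 to the basis.

S(h_1,k_3): lcm = p²q². S = 7/2q⁴ - 2/7p³ - 23/21p²q + 5pq² - ½q³ - ⅔p² + 20/21pq - 7q² + 2/21p.
  leading term q⁴: no divisor's leading term divides it; move 7/2q⁴ to the remainder.
  leading term p³: subtract (p)·k_3 from -2/7p³ - 23/21p²q + 5pq² - ½q³ - ⅔p² + 20/21pq - 7q² + 2/21p → -23/21p²q + 4pq² - ½q³ - 44/21p² + 23/21pq - 7q² + 44/21p
  leading term p²q: subtract (23/168p)·h_2 from -23/21p²q + 4pq² - ½q³ - 44/21p² + 23/21pq - 7q² + 44/21p → 4pq² - ½q³ - p² - 7q² + p
  leading term pq²: subtract (4/21)·h_1 from 4pq² - ½q³ - p² - 7q² + p → -½q³ + 1/7p² + 92/21pq - 7q² + 11/3p - 80/21q - 8/21
  leading term q³: no divisor's leading term divides it; move -½q³ to the remainder.
  leading term p²: subtract (-½)·k_3 from 1/7p² + 92/21pq - 7q² + 11/3p - 80/21q - 8/21 → 92/21pq - 13/2q² + 92/21p - 163/42q - 29/21
  leading term pq: subtract (-23/42)·h_2 from 92/21pq - 13/2q² + 92/21p - 163/42q - 29/21 → -13/2q² + ½q + 3
  leading term q²: no divisor's leading term divides it; move -13/2q² to the remainder.
  leading term q: no divisor's leading term divides it; move ½q to the remainder.
  leading term 1: no divisor's leading term divides it; move 3 to the remainder.
  remainder 7/2q⁴ - ½q³ - 13/2q² + ½q + 3 ≠ 0; add k_4 = 7/2q⁴ - ½q³ - 13/2q² + ½q + 3 to the basis.

S(h_2,k_3): lcm = p²q. S = 7/2q³ + p² + 4pq - ½q² - p - 7q.
  leading term q³: no divisor's leading term divides it; move 7/2q³ to the remainder.
  leading term p²: subtract (-7/2)·k_3 from p² + 4pq - ½q² - p - 7q → 4pq + 3q² + 4p - 15/2q - 7
  leading term pq: subtract (-½)·h_2 from 4pq + 3q² + 4p - 15/2q - 7 → 3q² - 7/2q - 3
  leading term q²: no divisor's leading term divides it; move 3q² to the remainder.
  leading term q: no divisor's leading term divides it; move -7/2q to the remainder.
  leading term 1: no divisor's leading term divides it; move -3 to the remainder.
  remainder 7/2q³ + 3q² - 7/2q - 3 ≠ 0; add k_5 = 7/2q³ + 3q² - 7/2q - 3 to the basis.

The other S-polynomials (S(h_1,k_4), S(h_2,k_4), S(k_3,k_4), S(h_1,k_5), S(h_2,k_5), S(k_3,k_5), S(k_4,k_5)) all reduce to 0 modulo the current basis, so we have a Gröbner basis.
Inter-reduce: drop elements whose leading term is divisible by another's, tail-reduce, and make monic.
Reduced Gröbner basis: {q³ + 6/7q² - q - 6/7, p² - 7/2q² - 5p + ½q + 7, pq + p - q - 1}.

These coincide, so the ideals are equal.
The same test decides containment: I ⊆ J iff every generator of I reduces to 0 modulo a Gröbner basis of J.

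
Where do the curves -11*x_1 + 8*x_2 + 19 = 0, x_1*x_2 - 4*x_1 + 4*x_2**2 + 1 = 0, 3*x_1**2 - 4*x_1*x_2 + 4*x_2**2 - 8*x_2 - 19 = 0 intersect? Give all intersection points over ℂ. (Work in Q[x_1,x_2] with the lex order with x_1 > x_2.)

Compute a lex Gröbner basis by Buchberger's algorithm.
f_1 = -11*x_1 + 8*x_2 + 19, LT = x_1.
f_2 = x_1*x_2 - 4*x_1 + 4*x_2**2 + 1, LT = x_1*x_2.
f_3 = 3*x_1**2 - 4*x_1*x_2 + 4*x_2**2 - 8*x_2 - 19, LT = x_1**2.

S(f_1,f_2): lcm = x_1*x_2. S = 4*x_1 - 52/11*x_2**2 - 19/11*x_2 - 1.
  leading term x_1: subtract (-4/11)·f_1 from 4*x_1 - 52/11*x_2**2 - 19/11*x_2 - 1 → -52/11*x_2**2 + 13/11*x_2 + 65/11
  leading term x_2**2: no divisor's leading term divides it; move -52/11*x_2**2 to the remainder.
  leading term x_2: no divisor's leading term divides it; move 13/11*x_2 to the remainder.
  leading term 1: no divisor's leading term divides it; move 65/11 to the remainder.
  remainder -52/11*x_2**2 + 13/11*x_2 + 65/11 ≠ 0; add h_4 = -52/11*x_2**2 + 13/11*x_2 + 65/11 to the basis.

S(f_1,f_3): lcm = x_1**2. S = 20/33*x_1*x_2 - 19/11*x_1 - 4/3*x_2**2 + 8/3*x_2 + 19/3.
  leading term x_1*x_2: subtract (-20/363*x_2)·f_1 from 20/33*x_1*x_2 - 19/11*x_1 - 4/3*x_2**2 + 8/3*x_2 + 19/3 → -19/11*x_1 - 108/121*x_2**2 + 1348/363*x_2 + 19/3
  leading term x_1: subtract (19/121)·f_1 from -19/11*x_1 - 108/121*x_2**2 + 1348/363*x_2 + 19/3 → -108/121*x_2**2 + 892/363*x_2 + 1216/363
  leading term x_2**2: subtract (27/143)·h_4 from -108/121*x_2**2 + 892/363*x_2 + 1216/363 → 811/363*x_2 + 811/363
  leading term x_2: no divisor's leading term divides it; move 811/363*x_2 to the remainder.
  leading term 1: no divisor's leading term divides it; move 811/363 to the remainder.
  remainder 811/363*x_2 + 811/363 ≠ 0; add h_5 = 811/363*x_2 + 811/363 to the basis.

The other S-polynomials (S(f_2,f_3), S(f_1,h_4), S(f_2,h_4), S(f_3,h_4), S(f_1,h_5), S(f_2,h_5), S(f_3,h_5), S(h_4,h_5)) all reduce to 0 modulo the current basis, so we have a Gröbner basis.
Inter-reduce: drop elements whose leading term is divisible by another's, tail-reduce, and make monic.
Reduced Gröbner basis: {x_1 - 1, x_2 + 1}.

A lex Gröbner basis eliminates variables successively. Here x_2 + 1 depends only on x_2, with roots {-1}; lifting each root through the earlier basis elements recovers the full solutions.
  x_2 = -1: the earlier basis element becomes x_1 - 1 = 0, giving x_1 = 1 — point (1, -1).
Each listed point satisfies every original equation (direct substitution).
A lex Gröbner basis triangularizes the system, enabling back-substitution.

{(1, -1)}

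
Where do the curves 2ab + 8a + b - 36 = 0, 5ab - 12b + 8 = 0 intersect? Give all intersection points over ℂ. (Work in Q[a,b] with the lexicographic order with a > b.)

Compute a lex Gröbner basis by Buchberger's algorithm.
f_1 = 2ab + 8a + b - 36, LT = ab.
f_2 = 5ab - 12b + 8, LT = ab.

S(f_1,f_2): lcm = ab. S = 4a + \tfrac{29}{10}b - \tfrac{98}{5}.
  leading term a: no divisor's leading term divides it; move 4a to the remainder.
  leading term b: no divisor's leading term divides it; move \tfrac{29}{10}b to the remainder.
  leading term 1: no divisor's leading term divides it; move -\tfrac{98}{5} to the remainder.
  remainder 4a + \tfrac{29}{10}b - \tfrac{98}{5} ≠ 0; add h_3 = 4a + \tfrac{29}{10}b - \tfrac{98}{5} to the basis.

S(f_1,h_3): lcm = ab. S = 4a - \tfrac{29}{40}b^{2} + \tfrac{27}{5}b - 18.
  leading term a: subtract (1)·h_3 from 4a - \tfrac{29}{40}b^{2} + \tfrac{27}{5}b - 18 → -\tfrac{29}{40}b^{2} + \tfrac{5}{2}b + \tfrac{8}{5}
  leading term b^{2}: no divisor's leading term divides it; move -\tfrac{29}{40}b^{2} to the remainder.
  leading term b: no divisor's leading term divides it; move \tfrac{5}{2}b to the remainder.
  leading term 1: no divisor's leading term divides it; move \tfrac{8}{5} to the remainder.
  remainder -\tfrac{29}{40}b^{2} + \tfrac{5}{2}b + \tfrac{8}{5} ≠ 0; add h_4 = -\tfrac{29}{40}b^{2} + \tfrac{5}{2}b + \tfrac{8}{5} to the basis.

The other S-polynomials (S(f_2,h_3), S(f_1,h_4), S(f_2,h_4), S(h_3,h_4)) all reduce to 0 modulo the current basis, so we have a Gröbner basis.
Inter-reduce: drop elements whose leading term is divisible by another's, tail-reduce, and make monic.
Reduced Gröbner basis: {a + \tfrac{29}{40}b - \tfrac{49}{10}, b^{2} - \tfrac{100}{29}b - \tfrac{64}{29}}.

Elimination: the polynomial b^{2} - \tfrac{100}{29}b - \tfrac{64}{29} lies in the elimination ideal for b, so b ∈ {-16/29, 4}. For each such b, the remaining basis elements (now univariate) give the rest of the solution.
  b = -16/29: the earlier basis element becomes a - \tfrac{53}{10} = 0, giving a = 53/10 — point (53/10, -16/29).
  b = 4: the earlier basis element becomes a - 2 = 0, giving a = 2 — point (2, 4).
Each listed point satisfies every original equation (direct substitution).

{(53/10, -16/29), (2, 4)}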